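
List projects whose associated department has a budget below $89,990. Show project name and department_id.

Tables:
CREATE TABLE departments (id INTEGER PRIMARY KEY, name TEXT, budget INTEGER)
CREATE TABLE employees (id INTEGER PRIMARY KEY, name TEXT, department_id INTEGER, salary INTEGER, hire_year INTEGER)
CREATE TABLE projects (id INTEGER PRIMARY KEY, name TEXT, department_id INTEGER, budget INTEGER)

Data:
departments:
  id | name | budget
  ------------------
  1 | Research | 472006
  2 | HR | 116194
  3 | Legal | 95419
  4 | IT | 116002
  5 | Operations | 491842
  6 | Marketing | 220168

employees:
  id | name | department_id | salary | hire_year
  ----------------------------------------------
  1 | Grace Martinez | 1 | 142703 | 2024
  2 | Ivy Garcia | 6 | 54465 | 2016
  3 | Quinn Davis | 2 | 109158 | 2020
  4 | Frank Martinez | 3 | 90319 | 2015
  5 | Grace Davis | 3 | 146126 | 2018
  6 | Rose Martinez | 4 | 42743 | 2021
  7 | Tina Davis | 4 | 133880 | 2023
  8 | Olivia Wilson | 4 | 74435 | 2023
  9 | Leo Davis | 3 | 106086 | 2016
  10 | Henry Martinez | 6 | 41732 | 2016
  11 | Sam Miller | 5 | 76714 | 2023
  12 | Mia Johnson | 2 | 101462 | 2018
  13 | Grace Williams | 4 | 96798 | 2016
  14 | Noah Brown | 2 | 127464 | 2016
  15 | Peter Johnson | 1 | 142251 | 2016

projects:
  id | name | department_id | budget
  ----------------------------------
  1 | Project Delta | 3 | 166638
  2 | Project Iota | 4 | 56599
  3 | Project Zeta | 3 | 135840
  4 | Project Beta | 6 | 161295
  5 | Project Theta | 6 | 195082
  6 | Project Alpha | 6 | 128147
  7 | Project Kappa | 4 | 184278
SELECT name, department_id FROM projects WHERE department_id IN (SELECT id FROM departments WHERE budget < 89990)

Execution result:
(no rows)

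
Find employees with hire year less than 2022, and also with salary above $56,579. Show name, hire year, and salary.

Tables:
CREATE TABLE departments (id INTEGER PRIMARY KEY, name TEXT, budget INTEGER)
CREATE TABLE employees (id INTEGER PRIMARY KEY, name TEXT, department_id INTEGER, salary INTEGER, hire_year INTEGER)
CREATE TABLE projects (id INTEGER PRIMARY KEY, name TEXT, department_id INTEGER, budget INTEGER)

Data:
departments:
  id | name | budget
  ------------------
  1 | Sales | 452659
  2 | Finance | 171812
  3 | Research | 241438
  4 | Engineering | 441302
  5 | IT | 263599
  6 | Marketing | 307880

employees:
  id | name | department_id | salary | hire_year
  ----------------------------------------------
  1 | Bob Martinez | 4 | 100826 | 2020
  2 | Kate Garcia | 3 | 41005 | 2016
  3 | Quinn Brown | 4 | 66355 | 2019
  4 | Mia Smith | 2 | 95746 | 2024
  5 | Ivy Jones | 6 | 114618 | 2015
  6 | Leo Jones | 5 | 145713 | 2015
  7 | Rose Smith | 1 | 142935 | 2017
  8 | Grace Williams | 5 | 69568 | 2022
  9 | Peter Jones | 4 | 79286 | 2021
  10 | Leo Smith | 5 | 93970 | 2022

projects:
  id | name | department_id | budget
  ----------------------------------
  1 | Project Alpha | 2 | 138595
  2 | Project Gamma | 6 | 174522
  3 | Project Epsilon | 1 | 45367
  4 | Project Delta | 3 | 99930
SELECT name, hire_year, salary FROM employees WHERE hire_year < 2022 AND salary > 56579

Execution result:
name | hire_year | salary
Bob Martinez | 2020 | 100826
Quinn Brown | 2019 | 66355
Ivy Jones | 2015 | 114618
Leo Jones | 2015 | 145713
Rose Smith | 2017 | 142935
Peter Jones | 2021 | 79286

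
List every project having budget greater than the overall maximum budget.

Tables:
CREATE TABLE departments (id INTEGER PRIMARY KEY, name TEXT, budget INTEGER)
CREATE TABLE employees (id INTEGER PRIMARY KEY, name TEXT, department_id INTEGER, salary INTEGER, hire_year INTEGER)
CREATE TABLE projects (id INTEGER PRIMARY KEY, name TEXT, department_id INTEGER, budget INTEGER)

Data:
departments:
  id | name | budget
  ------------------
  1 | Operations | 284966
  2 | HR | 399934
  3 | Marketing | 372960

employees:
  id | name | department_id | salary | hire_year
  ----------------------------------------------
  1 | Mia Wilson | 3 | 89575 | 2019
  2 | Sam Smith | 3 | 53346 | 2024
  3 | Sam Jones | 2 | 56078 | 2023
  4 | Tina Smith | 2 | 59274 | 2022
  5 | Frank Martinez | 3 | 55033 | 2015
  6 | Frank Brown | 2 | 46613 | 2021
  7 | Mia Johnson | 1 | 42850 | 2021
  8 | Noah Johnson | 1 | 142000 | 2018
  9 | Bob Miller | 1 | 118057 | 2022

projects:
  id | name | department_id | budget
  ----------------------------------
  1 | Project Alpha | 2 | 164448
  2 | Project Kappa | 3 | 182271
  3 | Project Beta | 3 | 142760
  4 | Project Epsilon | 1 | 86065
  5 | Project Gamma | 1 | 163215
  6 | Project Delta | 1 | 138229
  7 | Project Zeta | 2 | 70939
SELECT name, budget FROM projects WHERE budget > (SELECT MAX(budget) FROM projects)

Execution result:
(no rows)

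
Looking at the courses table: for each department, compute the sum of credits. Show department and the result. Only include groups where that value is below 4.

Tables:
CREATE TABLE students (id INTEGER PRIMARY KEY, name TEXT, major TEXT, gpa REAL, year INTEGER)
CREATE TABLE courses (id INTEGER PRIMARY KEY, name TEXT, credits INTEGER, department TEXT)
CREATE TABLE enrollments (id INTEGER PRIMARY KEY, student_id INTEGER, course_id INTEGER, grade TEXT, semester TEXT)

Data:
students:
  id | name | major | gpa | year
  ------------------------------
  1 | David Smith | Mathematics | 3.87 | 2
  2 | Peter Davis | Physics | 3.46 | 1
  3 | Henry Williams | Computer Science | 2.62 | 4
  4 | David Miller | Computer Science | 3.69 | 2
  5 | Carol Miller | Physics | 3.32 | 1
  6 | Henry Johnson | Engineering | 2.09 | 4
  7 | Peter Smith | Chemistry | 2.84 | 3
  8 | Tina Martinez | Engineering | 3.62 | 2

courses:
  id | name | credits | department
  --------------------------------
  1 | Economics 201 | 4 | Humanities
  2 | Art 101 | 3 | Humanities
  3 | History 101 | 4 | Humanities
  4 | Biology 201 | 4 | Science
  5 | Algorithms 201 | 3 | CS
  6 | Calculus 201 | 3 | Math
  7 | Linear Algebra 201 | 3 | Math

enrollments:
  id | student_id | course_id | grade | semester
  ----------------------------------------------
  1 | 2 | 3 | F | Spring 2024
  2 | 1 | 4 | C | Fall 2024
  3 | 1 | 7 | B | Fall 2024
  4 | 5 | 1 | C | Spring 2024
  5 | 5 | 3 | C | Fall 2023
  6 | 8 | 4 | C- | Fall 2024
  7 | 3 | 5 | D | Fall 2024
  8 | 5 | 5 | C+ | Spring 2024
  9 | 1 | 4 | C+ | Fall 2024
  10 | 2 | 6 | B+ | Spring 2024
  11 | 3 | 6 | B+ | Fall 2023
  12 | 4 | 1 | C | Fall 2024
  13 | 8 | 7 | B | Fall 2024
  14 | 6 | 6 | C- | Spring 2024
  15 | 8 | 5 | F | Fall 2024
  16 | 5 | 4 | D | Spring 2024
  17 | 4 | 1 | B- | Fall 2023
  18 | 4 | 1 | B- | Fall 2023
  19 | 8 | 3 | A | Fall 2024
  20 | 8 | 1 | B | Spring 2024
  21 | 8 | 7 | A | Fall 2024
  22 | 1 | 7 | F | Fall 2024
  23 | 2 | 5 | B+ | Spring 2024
SELECT department, SUM(credits) AS sum_credits FROM courses GROUP BY department HAVING SUM(credits) < 4

Execution result:
department | sum_credits
CS | 3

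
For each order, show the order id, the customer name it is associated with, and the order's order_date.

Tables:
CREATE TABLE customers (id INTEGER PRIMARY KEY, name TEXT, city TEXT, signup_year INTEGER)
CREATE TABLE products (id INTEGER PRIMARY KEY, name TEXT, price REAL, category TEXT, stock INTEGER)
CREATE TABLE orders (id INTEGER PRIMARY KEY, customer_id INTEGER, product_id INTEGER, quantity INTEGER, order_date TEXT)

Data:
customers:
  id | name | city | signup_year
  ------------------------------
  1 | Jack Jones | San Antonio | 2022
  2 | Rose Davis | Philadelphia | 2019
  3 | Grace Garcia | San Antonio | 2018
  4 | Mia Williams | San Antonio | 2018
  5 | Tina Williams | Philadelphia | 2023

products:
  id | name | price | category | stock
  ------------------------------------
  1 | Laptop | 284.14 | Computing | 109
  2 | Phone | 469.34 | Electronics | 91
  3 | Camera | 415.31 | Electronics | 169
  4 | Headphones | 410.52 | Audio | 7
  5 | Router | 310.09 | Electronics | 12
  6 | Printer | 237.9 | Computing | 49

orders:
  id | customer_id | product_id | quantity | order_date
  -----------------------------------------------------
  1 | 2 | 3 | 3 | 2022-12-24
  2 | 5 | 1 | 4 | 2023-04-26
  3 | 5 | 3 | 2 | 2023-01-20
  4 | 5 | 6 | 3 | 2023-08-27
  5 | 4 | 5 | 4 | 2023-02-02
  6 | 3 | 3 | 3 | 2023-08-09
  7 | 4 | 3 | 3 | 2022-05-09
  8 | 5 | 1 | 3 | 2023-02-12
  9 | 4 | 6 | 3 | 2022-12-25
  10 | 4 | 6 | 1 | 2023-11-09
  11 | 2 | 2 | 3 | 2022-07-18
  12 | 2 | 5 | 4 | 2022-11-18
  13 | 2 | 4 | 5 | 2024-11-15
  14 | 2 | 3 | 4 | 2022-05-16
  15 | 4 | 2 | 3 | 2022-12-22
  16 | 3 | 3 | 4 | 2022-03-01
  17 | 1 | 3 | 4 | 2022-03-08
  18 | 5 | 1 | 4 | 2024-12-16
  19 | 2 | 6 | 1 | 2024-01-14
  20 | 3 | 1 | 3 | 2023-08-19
SELECT c.id, p.name AS customer, c.order_date FROM orders c JOIN customers p ON c.customer_id = p.id

Execution result:
id | customer | order_date
1 | Rose Davis | 2022-12-24
2 | Tina Williams | 2023-04-26
3 | Tina Williams | 2023-01-20
4 | Tina Williams | 2023-08-27
5 | Mia Williams | 2023-02-02
6 | Grace Garcia | 2023-08-09
7 | Mia Williams | 2022-05-09
8 | Tina Williams | 2023-02-12
9 | Mia Williams | 2022-12-25
10 | Mia Williams | 2023-11-09
11 | Rose Davis | 2022-07-18
12 | Rose Davis | 2022-11-18
13 | Rose Davis | 2024-11-15
14 | Rose Davis | 2022-05-16
15 | Mia Williams | 2022-12-22
16 | Grace Garcia | 2022-03-01
17 | Jack Jones | 2022-03-08
18 | Tina Williams | 2024-12-16
19 | Rose Davis | 2024-01-14
20 | Grace Garcia | 2023-08-19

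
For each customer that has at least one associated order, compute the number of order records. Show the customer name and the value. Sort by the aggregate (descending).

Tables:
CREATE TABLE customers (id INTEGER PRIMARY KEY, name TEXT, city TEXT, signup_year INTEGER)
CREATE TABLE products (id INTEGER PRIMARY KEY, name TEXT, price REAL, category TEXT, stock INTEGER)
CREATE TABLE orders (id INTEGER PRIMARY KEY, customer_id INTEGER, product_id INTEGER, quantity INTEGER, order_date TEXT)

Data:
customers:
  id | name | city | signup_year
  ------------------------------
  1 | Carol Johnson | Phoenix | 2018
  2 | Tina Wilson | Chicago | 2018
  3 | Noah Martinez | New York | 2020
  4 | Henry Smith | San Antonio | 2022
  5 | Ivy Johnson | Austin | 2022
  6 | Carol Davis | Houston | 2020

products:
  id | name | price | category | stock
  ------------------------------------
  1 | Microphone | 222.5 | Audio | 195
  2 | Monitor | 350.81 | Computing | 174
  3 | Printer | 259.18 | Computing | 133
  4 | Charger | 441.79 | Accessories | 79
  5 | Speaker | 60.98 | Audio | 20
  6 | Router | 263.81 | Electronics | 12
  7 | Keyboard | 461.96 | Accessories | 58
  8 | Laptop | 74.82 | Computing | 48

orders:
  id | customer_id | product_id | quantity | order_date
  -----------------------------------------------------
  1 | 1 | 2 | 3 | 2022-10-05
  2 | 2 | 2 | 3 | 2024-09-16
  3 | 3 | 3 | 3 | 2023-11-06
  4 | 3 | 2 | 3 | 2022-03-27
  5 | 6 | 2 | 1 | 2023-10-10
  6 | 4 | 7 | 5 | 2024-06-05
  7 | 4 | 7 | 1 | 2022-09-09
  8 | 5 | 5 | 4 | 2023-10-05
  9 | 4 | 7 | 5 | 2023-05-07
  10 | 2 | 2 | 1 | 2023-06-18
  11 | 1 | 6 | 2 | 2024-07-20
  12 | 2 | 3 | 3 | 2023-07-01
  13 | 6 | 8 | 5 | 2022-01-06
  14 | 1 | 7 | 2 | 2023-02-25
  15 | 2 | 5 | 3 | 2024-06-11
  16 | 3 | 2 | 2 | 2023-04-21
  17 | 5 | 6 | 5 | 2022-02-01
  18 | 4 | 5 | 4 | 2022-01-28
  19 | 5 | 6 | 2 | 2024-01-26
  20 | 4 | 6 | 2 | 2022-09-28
SELECT p.name, COUNT(*) AS n FROM orders c JOIN customers p ON c.customer_id = p.id GROUP BY p.id, p.name ORDER BY n DESC

Execution result:
name | n
Henry Smith | 5
Tina Wilson | 4
Carol Johnson | 3
Noah Martinez | 3
Ivy Johnson | 3
Carol Davis | 2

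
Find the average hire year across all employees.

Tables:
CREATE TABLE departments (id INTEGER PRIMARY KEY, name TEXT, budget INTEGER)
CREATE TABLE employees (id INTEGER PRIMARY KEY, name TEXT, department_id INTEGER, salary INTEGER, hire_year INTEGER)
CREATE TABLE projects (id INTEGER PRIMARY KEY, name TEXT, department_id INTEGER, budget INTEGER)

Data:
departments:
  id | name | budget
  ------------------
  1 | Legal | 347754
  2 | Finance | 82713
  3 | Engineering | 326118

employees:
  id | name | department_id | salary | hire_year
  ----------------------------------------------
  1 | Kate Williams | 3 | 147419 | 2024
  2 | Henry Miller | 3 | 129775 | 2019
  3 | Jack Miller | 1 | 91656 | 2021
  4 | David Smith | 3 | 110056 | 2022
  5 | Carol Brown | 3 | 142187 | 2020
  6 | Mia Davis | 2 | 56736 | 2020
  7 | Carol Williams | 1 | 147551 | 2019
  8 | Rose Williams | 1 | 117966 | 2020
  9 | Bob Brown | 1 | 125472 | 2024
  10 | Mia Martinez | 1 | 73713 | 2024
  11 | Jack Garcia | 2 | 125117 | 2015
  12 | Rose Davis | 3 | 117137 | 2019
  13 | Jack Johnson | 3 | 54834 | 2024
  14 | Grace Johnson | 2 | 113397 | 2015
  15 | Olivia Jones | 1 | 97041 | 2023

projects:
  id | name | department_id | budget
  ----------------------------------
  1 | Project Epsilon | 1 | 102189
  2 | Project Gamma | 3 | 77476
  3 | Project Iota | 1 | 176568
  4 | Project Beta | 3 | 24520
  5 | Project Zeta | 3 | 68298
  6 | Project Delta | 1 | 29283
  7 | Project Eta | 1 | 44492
SELECT AVG(hire_year) FROM employees

Execution result:
2020.60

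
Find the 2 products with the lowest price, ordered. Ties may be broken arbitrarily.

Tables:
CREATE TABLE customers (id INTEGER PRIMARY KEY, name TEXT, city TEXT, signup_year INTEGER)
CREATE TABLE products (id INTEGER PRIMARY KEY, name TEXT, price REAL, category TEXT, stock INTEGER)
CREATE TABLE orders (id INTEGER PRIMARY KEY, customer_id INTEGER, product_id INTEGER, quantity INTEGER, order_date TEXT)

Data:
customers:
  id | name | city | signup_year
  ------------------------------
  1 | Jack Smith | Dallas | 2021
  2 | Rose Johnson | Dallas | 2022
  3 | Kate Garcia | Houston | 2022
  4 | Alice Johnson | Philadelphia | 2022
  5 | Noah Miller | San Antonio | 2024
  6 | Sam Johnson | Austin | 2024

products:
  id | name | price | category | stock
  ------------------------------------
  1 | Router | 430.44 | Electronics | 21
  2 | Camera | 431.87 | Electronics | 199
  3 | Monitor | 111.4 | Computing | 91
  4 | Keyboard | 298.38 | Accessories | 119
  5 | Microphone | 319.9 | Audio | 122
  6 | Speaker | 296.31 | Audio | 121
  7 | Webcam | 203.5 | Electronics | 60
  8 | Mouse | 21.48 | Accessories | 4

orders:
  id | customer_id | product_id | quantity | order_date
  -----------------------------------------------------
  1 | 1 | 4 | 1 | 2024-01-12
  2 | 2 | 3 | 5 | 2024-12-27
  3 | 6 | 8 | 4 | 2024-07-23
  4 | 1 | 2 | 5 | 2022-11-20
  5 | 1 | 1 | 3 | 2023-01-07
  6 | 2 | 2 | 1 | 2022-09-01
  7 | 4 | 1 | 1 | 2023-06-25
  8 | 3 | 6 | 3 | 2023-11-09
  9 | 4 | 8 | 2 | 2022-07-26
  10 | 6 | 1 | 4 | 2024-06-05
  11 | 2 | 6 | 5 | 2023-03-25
SELECT name, price FROM products ORDER BY price ASC LIMIT 2

Execution result:
name | price
Mouse | 21.48
Monitor | 111.40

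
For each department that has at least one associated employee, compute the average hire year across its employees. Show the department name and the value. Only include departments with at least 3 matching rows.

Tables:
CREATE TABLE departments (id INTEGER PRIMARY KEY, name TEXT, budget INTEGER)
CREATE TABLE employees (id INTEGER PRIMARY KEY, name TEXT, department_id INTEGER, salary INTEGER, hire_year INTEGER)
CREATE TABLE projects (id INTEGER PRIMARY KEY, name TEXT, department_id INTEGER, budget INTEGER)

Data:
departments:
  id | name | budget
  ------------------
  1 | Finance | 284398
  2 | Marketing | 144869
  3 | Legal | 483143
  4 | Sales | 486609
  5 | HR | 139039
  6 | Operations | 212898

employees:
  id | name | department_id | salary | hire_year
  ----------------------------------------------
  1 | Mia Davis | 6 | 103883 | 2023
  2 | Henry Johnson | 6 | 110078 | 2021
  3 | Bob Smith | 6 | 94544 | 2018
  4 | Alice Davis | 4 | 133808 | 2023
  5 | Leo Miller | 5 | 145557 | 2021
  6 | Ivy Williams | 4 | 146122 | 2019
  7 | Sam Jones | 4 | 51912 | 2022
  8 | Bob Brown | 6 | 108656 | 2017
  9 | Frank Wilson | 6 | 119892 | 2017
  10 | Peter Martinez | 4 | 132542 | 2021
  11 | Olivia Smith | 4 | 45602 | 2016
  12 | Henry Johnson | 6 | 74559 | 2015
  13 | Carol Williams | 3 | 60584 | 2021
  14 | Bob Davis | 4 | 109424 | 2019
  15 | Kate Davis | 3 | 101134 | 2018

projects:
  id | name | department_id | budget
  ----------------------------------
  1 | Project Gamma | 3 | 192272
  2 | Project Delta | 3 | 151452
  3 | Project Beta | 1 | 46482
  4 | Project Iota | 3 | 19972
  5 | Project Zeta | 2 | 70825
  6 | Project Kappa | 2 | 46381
SELECT p.name, AVG(c.hire_year) AS avg_hire_year FROM employees c JOIN departments p ON c.department_id = p.id GROUP BY p.id, p.name HAVING COUNT(*) >= 3

Execution result:
name | avg_hire_year
Sales | 2020.00
Operations | 2018.50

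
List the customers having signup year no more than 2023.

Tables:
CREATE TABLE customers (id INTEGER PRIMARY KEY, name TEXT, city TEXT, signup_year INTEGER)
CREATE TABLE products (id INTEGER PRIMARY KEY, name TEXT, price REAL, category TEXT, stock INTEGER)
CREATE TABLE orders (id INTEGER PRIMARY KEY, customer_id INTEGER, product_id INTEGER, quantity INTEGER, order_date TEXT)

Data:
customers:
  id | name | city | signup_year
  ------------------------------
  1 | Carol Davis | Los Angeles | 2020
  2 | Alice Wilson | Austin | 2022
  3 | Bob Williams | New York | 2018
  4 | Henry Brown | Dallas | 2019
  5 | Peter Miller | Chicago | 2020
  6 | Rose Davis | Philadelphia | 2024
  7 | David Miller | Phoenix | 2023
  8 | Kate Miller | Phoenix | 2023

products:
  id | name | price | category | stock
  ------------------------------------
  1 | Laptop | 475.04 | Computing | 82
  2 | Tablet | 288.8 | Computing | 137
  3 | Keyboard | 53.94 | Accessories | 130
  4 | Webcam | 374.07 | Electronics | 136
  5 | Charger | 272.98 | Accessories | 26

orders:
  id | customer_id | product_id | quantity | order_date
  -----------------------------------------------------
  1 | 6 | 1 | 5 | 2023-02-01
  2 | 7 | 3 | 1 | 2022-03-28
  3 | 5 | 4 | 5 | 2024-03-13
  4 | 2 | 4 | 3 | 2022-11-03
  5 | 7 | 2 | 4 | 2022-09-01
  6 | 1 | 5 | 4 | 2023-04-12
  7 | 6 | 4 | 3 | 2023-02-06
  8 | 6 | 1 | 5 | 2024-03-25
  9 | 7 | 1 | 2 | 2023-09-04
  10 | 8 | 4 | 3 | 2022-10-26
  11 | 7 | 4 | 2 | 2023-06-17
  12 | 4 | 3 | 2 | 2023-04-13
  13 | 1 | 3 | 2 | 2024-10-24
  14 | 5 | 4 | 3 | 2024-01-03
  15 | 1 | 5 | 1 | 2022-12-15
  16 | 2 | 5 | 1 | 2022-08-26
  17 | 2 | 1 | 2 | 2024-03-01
SELECT name, signup_year FROM customers WHERE signup_year <= 2023

Execution result:
name | signup_year
Carol Davis | 2020
Alice Wilson | 2022
Bob Williams | 2018
Henry Brown | 2019
Peter Miller | 2020
David Miller | 2023
Kate Miller | 2023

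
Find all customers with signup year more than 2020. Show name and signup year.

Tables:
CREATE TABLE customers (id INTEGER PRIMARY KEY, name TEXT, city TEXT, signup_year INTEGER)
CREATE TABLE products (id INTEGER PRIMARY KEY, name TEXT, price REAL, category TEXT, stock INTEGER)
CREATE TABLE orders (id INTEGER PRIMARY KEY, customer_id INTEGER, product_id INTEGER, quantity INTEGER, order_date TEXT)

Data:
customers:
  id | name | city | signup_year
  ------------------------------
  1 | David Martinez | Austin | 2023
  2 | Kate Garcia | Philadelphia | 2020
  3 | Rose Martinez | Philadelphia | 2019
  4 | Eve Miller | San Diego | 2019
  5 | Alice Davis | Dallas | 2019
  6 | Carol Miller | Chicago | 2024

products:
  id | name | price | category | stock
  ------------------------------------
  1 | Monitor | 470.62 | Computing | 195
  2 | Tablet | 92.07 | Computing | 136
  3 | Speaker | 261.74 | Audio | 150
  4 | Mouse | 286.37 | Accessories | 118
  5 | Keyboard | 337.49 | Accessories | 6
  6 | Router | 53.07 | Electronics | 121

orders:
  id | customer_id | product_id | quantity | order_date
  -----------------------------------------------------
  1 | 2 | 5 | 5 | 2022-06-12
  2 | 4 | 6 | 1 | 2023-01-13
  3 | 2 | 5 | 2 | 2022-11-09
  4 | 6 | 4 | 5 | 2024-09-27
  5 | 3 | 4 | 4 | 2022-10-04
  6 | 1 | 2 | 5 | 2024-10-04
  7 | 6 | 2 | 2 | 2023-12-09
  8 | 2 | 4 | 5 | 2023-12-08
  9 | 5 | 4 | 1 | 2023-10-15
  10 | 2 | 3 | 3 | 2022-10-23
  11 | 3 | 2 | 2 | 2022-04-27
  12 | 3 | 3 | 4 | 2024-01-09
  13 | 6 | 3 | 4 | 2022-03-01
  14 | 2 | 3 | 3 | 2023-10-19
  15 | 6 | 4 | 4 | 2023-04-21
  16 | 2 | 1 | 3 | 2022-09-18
SELECT name, signup_year FROM customers WHERE signup_year > 2020

Execution result:
name | signup_year
David Martinez | 2023
Carol Miller | 2024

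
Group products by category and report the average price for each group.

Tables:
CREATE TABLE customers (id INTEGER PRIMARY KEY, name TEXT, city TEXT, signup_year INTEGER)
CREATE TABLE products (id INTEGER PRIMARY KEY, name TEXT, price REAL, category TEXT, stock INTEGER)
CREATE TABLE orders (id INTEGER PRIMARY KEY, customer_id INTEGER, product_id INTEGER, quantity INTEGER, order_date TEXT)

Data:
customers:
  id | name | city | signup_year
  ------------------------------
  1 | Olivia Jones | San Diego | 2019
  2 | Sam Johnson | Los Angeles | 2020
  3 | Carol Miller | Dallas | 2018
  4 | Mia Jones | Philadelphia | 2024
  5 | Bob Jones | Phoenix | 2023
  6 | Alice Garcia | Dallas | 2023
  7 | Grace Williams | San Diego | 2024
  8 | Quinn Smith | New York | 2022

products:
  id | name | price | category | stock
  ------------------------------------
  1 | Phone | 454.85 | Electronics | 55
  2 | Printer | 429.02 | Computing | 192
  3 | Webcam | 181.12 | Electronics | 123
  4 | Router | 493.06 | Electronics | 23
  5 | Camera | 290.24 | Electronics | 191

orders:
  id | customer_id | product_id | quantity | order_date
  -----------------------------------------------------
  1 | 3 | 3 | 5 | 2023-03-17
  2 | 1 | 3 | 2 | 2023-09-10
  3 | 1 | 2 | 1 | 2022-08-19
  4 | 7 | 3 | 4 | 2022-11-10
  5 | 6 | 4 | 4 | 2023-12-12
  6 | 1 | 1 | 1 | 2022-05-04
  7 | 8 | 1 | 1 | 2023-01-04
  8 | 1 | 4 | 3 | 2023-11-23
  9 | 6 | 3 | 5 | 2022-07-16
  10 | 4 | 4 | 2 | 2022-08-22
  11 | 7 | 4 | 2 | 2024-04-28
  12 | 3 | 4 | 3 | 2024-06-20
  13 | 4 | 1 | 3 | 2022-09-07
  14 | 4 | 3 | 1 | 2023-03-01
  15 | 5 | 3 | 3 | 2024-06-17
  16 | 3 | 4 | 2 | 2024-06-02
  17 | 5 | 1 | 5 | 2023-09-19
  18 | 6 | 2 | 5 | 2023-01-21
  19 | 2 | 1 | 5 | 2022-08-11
SELECT category, AVG(price) AS avg_price FROM products GROUP BY category

Execution result:
category | avg_price
Computing | 429.02
Electronics | 354.82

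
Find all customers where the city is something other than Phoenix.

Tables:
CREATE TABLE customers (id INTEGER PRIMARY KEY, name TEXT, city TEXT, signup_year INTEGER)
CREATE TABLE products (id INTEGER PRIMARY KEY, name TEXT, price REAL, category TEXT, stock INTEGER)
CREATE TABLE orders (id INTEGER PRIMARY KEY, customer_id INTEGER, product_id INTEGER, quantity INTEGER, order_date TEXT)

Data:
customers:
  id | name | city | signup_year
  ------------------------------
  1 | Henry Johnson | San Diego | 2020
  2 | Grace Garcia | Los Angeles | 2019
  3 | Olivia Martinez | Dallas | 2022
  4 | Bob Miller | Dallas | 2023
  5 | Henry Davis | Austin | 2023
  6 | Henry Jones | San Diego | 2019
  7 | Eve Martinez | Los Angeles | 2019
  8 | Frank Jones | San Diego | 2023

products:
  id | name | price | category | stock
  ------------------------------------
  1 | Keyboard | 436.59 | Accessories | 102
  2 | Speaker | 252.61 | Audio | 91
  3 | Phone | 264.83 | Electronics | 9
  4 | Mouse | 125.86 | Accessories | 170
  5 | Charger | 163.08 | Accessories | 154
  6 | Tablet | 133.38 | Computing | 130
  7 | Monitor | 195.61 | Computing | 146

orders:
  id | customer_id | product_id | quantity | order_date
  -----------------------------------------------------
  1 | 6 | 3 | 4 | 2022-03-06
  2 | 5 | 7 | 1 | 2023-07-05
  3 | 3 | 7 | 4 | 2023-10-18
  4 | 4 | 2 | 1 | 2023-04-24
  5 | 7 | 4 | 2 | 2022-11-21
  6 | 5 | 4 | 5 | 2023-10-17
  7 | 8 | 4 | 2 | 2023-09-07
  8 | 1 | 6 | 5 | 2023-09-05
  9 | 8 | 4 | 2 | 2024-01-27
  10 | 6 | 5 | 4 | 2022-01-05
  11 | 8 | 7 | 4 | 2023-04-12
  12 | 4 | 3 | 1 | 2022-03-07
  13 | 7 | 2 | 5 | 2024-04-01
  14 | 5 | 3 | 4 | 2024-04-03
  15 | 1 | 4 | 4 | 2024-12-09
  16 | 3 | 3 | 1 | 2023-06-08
SELECT name, city FROM customers WHERE city <> 'Phoenix'

Execution result:
name | city
Henry Johnson | San Diego
Grace Garcia | Los Angeles
Olivia Martinez | Dallas
Bob Miller | Dallas
Henry Davis | Austin
Henry Jones | San Diego
Eve Martinez | Los Angeles
Frank Jones | San Diego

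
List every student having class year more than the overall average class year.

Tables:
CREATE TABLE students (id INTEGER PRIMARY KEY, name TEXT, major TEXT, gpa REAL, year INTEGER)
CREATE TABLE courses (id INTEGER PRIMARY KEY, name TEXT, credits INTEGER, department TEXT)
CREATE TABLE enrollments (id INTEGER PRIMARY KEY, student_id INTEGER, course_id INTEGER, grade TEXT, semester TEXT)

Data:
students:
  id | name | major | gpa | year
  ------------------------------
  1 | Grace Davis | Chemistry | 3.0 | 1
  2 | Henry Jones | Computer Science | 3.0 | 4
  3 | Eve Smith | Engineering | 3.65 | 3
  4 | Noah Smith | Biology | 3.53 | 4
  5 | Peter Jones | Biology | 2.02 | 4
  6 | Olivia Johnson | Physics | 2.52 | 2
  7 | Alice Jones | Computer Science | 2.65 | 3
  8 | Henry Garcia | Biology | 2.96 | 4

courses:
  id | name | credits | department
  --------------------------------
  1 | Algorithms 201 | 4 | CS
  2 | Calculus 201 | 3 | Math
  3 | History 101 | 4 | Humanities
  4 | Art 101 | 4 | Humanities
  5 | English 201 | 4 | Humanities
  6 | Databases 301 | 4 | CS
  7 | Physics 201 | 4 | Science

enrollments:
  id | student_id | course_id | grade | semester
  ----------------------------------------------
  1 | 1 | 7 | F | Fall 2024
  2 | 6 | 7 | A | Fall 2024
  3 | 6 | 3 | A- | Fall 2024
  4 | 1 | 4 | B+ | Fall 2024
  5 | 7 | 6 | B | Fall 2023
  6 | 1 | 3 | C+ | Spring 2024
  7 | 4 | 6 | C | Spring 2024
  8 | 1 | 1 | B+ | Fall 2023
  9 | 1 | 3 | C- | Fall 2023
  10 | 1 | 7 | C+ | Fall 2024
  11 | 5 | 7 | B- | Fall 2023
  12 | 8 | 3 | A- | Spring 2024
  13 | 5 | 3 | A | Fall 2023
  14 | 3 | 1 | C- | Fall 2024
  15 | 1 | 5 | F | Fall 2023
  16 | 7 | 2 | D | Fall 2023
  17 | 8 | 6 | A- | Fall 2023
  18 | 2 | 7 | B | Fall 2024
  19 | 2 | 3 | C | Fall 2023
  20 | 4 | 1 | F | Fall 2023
SELECT name, year FROM students WHERE year > (SELECT AVG(year) FROM students)

Execution result:
name | year
Henry Jones | 4
Noah Smith | 4
Peter Jones | 4
Henry Garcia | 4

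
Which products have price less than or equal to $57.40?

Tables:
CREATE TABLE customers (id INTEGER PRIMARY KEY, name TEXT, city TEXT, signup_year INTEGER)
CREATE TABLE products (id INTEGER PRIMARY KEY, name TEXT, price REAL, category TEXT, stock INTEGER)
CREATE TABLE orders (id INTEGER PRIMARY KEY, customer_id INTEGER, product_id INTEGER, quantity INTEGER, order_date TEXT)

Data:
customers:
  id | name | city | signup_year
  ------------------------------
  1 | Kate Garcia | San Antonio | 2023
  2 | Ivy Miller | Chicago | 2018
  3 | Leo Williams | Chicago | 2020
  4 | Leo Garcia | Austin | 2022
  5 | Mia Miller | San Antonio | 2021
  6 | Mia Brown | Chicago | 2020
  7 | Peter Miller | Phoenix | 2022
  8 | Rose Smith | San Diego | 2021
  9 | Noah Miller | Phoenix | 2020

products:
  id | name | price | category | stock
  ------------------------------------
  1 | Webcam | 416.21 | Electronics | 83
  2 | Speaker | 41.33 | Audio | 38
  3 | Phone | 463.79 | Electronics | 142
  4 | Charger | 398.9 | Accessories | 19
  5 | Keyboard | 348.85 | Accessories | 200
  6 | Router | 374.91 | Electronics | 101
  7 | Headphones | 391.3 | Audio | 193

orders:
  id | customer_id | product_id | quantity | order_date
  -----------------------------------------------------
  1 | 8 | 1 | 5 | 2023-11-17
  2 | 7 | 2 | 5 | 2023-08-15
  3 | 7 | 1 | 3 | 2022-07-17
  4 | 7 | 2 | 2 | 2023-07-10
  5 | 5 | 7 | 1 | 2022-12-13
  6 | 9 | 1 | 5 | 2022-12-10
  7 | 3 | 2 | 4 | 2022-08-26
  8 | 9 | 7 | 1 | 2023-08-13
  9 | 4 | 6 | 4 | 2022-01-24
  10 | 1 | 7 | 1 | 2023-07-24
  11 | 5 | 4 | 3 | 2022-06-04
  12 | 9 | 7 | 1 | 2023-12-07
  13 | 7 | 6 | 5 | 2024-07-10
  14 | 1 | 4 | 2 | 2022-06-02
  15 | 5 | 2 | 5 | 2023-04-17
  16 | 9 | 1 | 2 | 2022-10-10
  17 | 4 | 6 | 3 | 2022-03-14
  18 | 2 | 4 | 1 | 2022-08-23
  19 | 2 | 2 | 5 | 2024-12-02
SELECT name, price FROM products WHERE price <= 57.4

Execution result:
name | price
Speaker | 41.33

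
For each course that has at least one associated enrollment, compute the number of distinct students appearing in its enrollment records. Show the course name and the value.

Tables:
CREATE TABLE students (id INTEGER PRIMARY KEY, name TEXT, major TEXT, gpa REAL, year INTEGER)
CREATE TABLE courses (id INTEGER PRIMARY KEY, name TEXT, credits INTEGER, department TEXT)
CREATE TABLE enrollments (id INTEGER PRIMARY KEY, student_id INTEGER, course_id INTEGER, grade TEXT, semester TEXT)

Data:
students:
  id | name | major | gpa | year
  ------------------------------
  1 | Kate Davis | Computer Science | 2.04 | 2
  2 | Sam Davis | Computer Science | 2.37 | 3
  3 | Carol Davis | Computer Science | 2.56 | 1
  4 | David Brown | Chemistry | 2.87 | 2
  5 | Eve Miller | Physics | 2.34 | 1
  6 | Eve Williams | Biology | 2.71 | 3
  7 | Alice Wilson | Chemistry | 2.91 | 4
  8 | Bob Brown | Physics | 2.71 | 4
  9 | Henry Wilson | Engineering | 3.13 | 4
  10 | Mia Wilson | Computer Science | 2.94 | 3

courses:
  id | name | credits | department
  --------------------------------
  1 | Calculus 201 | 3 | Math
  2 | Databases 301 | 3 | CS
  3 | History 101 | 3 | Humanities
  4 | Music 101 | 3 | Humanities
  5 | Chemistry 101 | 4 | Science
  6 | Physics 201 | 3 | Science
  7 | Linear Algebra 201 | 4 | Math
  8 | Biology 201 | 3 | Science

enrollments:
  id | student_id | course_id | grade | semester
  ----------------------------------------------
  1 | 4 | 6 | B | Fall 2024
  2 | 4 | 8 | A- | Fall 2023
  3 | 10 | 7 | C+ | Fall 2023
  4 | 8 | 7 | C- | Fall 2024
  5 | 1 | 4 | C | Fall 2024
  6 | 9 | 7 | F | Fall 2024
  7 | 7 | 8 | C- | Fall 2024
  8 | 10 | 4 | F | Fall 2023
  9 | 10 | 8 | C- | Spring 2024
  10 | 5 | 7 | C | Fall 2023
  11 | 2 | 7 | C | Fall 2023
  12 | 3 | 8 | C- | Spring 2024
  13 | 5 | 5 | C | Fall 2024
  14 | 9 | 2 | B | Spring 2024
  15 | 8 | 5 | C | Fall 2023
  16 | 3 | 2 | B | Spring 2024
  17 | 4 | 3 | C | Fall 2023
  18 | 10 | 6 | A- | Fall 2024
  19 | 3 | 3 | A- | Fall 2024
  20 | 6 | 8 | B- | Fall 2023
SELECT p.name, COUNT(DISTINCT c.student_id) AS distinct_student_count FROM enrollments c JOIN courses p ON c.course_id = p.id GROUP BY p.id, p.name

Execution result:
name | distinct_student_count
Databases 301 | 2
History 101 | 2
Music 101 | 2
Chemistry 101 | 2
Physics 201 | 2
Linear Algebra 201 | 5
Biology 201 | 5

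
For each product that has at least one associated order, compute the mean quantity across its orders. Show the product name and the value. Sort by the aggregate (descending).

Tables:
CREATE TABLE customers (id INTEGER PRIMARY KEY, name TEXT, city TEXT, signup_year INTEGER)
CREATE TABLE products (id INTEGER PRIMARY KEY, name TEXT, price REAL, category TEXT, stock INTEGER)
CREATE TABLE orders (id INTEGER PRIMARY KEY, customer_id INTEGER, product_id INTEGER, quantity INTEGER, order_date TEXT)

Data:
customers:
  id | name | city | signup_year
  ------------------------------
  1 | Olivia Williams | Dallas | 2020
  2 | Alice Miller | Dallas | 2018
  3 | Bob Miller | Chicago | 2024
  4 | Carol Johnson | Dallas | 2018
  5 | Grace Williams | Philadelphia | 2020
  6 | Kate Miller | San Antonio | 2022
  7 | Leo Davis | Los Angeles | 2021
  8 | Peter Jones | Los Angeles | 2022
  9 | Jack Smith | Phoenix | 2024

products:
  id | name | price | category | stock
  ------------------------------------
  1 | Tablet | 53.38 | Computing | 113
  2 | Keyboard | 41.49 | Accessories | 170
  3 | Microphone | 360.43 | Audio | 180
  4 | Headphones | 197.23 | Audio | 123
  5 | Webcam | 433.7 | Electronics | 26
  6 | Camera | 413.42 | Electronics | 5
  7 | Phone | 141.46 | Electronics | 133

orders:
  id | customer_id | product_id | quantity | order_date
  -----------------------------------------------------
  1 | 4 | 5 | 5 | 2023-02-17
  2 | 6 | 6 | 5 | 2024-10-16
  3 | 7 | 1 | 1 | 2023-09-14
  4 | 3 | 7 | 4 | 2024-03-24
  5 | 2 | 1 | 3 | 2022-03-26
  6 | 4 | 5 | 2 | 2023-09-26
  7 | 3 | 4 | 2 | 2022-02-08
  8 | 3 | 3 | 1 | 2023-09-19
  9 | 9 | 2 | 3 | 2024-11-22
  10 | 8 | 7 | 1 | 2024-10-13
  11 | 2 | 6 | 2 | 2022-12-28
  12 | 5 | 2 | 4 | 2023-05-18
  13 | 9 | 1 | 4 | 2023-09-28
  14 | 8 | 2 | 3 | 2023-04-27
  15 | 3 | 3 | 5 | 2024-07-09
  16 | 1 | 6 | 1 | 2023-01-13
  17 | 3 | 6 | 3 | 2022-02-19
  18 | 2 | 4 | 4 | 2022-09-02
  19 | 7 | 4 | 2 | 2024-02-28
SELECT p.name, AVG(c.quantity) AS avg_quantity FROM orders c JOIN products p ON c.product_id = p.id GROUP BY p.id, p.name ORDER BY avg_quantity DESC

Execution result:
name | avg_quantity
Webcam | 3.50
Keyboard | 3.33
Microphone | 3.00
Camera | 2.75
Tablet | 2.67
Headphones | 2.67
Phone | 2.50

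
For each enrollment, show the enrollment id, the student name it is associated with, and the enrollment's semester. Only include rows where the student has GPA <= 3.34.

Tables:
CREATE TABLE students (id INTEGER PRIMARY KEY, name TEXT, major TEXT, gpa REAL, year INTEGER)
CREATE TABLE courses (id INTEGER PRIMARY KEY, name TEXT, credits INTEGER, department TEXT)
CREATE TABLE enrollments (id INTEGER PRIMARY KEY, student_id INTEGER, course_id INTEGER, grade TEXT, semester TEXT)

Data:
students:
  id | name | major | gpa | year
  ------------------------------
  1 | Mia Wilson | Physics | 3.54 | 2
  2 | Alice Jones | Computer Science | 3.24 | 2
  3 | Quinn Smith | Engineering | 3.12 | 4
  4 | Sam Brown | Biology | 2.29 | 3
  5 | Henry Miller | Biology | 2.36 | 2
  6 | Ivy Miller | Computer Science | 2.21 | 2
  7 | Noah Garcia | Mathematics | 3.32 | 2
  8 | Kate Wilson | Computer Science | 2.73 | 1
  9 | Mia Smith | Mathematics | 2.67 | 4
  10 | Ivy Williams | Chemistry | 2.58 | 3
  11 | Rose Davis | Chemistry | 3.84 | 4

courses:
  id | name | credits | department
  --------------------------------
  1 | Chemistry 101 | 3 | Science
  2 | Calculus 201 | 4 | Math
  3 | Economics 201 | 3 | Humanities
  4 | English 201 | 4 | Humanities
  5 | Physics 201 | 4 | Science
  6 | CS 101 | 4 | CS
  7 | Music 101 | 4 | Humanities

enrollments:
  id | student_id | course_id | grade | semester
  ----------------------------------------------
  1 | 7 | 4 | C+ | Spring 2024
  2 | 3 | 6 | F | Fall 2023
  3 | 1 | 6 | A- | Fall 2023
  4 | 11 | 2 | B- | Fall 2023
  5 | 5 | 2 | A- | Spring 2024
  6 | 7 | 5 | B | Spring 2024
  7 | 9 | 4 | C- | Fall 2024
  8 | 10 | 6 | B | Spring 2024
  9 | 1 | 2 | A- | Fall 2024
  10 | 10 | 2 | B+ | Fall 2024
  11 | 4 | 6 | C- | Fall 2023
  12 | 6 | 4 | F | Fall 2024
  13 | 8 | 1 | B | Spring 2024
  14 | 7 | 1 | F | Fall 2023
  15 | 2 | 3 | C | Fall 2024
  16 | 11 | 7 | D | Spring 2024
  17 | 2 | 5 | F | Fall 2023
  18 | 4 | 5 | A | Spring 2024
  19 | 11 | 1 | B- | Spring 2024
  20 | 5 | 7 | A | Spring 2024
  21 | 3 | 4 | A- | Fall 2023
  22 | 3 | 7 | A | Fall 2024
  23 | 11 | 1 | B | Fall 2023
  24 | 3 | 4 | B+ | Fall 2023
SELECT c.id, p.name AS student, c.semester FROM enrollments c JOIN students p ON c.student_id = p.id WHERE p.gpa <= 3.34

Execution result:
id | student | semester
1 | Noah Garcia | Spring 2024
2 | Quinn Smith | Fall 2023
5 | Henry Miller | Spring 2024
6 | Noah Garcia | Spring 2024
7 | Mia Smith | Fall 2024
8 | Ivy Williams | Spring 2024
10 | Ivy Williams | Fall 2024
11 | Sam Brown | Fall 2023
12 | Ivy Miller | Fall 2024
13 | Kate Wilson | Spring 2024
14 | Noah Garcia | Fall 2023
15 | Alice Jones | Fall 2024
17 | Alice Jones | Fall 2023
18 | Sam Brown | Spring 2024
20 | Henry Miller | Spring 2024
21 | Quinn Smith | Fall 2023
22 | Quinn Smith | Fall 2024
24 | Quinn Smith | Fall 2023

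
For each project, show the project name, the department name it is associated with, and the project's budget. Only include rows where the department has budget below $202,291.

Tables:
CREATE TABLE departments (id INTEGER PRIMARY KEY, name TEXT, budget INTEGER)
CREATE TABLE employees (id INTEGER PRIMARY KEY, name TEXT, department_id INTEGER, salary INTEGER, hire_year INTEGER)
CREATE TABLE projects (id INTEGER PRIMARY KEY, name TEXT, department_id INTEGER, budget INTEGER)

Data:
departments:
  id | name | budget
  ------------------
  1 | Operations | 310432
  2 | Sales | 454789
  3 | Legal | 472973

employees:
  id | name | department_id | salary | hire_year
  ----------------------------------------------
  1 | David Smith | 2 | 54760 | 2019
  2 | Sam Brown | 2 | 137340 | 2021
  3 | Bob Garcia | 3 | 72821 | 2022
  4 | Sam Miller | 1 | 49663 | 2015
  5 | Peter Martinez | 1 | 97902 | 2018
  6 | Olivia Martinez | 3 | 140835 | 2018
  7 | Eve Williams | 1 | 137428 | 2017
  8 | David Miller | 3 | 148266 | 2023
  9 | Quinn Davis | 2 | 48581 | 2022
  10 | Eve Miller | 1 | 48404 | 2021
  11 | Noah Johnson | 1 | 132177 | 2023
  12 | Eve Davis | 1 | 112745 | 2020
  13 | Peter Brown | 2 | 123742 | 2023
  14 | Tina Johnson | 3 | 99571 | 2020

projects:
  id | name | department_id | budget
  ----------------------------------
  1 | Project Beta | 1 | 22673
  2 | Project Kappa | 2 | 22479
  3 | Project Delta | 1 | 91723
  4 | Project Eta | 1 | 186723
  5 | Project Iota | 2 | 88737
SELECT c.name, p.name AS department, c.budget FROM projects c JOIN departments p ON c.department_id = p.id WHERE p.budget < 202291

Execution result:
(no rows)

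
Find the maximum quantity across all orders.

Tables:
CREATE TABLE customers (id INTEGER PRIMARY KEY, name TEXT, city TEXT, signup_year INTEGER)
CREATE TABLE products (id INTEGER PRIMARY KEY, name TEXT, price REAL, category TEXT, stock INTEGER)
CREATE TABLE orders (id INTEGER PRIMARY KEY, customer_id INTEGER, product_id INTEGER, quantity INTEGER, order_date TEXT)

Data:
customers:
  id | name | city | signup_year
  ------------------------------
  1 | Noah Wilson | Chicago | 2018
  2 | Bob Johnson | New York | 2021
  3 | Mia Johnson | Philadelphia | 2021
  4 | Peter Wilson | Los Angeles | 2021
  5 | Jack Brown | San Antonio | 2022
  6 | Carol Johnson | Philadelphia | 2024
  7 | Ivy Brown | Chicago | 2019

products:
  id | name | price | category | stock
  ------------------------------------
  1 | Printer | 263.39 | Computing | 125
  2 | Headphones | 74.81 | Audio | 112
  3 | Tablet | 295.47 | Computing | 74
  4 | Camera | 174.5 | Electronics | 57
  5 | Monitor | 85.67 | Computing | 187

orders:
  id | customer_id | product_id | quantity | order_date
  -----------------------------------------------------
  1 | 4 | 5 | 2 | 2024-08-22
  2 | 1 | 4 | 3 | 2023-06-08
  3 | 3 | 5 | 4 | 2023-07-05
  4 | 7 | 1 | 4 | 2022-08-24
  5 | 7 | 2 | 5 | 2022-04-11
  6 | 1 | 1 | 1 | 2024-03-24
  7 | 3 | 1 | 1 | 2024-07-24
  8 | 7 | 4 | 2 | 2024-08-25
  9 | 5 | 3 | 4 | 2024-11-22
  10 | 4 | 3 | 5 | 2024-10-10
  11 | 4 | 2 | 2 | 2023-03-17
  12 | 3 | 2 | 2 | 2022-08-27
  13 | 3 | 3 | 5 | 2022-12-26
SELECT MAX(quantity) FROM orders

Execution result:
5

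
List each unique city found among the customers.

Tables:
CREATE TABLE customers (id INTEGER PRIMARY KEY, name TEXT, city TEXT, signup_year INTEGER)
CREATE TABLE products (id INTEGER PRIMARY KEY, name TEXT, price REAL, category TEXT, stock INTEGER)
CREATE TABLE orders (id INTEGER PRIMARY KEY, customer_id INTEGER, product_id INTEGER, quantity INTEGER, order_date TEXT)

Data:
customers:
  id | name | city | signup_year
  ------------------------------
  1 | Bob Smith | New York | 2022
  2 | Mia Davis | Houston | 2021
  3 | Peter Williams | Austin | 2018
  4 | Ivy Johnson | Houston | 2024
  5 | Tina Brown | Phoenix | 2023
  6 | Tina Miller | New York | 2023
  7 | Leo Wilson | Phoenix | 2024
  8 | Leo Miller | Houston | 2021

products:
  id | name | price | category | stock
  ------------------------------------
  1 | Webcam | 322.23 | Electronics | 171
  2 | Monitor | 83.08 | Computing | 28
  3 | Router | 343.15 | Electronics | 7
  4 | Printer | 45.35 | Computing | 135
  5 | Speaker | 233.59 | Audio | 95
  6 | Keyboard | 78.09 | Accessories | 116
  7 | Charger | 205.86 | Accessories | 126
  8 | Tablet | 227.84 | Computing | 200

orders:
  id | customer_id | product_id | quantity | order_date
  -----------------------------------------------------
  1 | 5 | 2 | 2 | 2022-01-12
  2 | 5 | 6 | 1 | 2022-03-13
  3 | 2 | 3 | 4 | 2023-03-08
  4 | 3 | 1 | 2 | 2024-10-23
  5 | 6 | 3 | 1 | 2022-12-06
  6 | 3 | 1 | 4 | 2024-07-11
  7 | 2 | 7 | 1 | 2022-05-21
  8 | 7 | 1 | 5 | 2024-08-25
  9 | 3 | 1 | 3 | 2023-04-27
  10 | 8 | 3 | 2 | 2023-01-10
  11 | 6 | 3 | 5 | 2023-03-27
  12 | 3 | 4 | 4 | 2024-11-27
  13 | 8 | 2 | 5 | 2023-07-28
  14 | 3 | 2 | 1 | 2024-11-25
SELECT DISTINCT city FROM customers

Execution result:
city
New York
Houston
Austin
Phoenix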